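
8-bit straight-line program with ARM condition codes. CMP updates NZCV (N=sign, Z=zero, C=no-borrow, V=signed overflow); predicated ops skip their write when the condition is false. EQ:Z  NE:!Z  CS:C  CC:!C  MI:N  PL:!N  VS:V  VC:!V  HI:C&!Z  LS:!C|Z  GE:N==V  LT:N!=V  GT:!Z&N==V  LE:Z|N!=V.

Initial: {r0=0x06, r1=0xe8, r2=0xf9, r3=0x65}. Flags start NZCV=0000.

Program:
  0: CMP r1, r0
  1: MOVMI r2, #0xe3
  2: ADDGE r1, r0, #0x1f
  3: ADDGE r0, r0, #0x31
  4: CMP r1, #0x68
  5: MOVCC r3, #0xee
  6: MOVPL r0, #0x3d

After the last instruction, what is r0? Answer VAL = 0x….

VAL = 0x06

[0] flags=1010 → (cmp)
[1] flags=1010 MI?T → r2=0xe3
[2] flags=1010 GE?F → skip
[3] flags=1010 GE?F → skip
[4] flags=1010 → (cmp)
[5] flags=1010 CC?F → skip
[6] flags=1010 PL?F → skip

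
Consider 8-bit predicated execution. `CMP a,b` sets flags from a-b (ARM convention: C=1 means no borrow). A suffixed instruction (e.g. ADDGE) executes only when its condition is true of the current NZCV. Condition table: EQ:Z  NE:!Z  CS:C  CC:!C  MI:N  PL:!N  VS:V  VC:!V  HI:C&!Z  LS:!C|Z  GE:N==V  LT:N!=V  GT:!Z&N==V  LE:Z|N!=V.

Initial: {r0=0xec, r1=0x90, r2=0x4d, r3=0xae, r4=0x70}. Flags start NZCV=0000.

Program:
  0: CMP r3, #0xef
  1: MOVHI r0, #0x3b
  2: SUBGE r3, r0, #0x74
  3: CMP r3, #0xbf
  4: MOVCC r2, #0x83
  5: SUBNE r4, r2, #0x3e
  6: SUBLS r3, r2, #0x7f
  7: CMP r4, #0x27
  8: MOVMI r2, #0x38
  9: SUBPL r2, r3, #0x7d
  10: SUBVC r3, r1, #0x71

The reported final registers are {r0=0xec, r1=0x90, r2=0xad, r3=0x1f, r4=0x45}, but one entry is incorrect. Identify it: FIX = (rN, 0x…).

0: ✓ CMP  NZCV=1000
1: · MOVHI
2: · SUBGE
3: ✓ CMP  NZCV=1000
4: ✓ MOVCC  r2←0x83
5: ✓ SUBNE  r4←0x45
6: ✓ SUBLS  r3←0x04
7: ✓ CMP  NZCV=0010
8: · MOVMI
9: ✓ SUBPL  r2←0x87
10: ✓ SUBVC  r3←0x1f

FIX = (r2, 0x87)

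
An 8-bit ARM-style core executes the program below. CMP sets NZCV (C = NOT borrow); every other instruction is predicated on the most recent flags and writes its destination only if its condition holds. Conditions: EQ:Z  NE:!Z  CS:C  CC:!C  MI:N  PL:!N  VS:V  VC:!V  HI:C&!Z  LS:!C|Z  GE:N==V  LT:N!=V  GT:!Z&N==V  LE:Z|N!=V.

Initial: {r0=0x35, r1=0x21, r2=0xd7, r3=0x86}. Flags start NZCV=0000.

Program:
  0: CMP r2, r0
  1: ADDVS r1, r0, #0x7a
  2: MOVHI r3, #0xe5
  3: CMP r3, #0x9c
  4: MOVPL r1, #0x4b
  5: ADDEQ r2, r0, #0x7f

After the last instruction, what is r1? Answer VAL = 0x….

[0] flags=1010 → (cmp)
[1] flags=1010 VS?F → skip
[2] flags=1010 HI?T → r3=0xe5
[3] flags=0010 → (cmp)
[4] flags=0010 PL?T → r1=0x4b
[5] flags=0010 EQ?F → skip

VAL = 0x4b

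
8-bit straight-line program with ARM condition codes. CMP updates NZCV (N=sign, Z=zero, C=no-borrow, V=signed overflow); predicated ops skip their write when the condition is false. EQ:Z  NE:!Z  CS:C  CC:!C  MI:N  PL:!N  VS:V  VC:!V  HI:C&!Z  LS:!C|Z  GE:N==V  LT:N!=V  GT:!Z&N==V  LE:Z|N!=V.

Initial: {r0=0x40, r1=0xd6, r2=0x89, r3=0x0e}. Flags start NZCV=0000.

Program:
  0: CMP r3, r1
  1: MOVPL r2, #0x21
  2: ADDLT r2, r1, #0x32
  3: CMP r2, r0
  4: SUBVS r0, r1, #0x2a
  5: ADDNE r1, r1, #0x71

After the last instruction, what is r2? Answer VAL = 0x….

VAL = 0x21

0: ✓ CMP  NZCV=0000
1: ✓ MOVPL  r2←0x21
2: · ADDLT
3: ✓ CMP  NZCV=1000
4: · SUBVS
5: ✓ ADDNE  r1←0x47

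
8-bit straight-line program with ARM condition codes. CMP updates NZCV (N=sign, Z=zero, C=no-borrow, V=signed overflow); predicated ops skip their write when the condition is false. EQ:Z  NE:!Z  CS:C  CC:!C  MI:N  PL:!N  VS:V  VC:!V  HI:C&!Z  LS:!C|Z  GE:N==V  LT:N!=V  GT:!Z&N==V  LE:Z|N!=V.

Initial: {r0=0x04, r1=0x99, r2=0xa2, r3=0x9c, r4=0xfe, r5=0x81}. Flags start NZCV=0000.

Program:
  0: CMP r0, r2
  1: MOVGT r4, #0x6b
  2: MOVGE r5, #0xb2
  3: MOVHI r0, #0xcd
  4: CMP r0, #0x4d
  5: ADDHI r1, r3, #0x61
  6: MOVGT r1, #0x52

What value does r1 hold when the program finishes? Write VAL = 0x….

[0] flags=0000 → (cmp)
[1] flags=0000 GT?T → r4=0x6b
[2] flags=0000 GE?T → r5=0xb2
[3] flags=0000 HI?F → skip
[4] flags=1000 → (cmp)
[5] flags=1000 HI?F → skip
[6] flags=1000 GT?F → skip

VAL = 0x99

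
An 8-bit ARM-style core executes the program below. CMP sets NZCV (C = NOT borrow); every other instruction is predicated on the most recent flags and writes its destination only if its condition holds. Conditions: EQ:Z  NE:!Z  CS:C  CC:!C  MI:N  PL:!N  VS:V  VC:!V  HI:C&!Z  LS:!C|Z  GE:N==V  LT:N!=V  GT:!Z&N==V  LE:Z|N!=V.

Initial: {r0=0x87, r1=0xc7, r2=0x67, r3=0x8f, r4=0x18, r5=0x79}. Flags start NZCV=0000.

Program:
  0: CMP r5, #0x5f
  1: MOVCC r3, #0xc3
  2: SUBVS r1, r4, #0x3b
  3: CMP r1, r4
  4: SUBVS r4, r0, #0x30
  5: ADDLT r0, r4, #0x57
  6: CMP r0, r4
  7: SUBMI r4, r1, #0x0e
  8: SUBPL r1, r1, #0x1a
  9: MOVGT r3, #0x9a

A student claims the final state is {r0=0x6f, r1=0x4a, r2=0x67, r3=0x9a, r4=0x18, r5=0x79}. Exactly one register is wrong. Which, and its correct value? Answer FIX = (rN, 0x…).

[0] flags=0010 → (cmp)
[1] flags=0010 CC?F → skip
[2] flags=0010 VS?F → skip
[3] flags=1010 → (cmp)
[4] flags=1010 VS?F → skip
[5] flags=1010 LT?T → r0=0x6f
[6] flags=0010 → (cmp)
[7] flags=0010 MI?F → skip
[8] flags=0010 PL?T → r1=0xad
[9] flags=0010 GT?T → r3=0x9a

FIX = (r1, 0xad)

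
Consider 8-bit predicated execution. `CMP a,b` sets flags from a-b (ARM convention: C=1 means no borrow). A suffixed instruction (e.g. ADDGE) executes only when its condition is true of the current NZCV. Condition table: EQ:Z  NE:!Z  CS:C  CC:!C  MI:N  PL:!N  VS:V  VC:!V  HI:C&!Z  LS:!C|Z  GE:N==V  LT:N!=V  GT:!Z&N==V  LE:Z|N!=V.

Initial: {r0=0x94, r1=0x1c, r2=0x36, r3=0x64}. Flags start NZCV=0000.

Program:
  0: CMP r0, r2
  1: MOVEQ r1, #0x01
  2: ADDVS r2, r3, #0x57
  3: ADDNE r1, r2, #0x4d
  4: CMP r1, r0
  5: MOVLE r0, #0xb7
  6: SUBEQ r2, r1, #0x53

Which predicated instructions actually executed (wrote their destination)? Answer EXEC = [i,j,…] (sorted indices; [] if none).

EXEC = [2,3]

[0] flags=0011 → (cmp)
[1] flags=0011 EQ?F → skip
[2] flags=0011 VS?T → r2=0xbb
[3] flags=0011 NE?T → r1=0x08
[4] flags=0000 → (cmp)
[5] flags=0000 LE?F → skip
[6] flags=0000 EQ?F → skip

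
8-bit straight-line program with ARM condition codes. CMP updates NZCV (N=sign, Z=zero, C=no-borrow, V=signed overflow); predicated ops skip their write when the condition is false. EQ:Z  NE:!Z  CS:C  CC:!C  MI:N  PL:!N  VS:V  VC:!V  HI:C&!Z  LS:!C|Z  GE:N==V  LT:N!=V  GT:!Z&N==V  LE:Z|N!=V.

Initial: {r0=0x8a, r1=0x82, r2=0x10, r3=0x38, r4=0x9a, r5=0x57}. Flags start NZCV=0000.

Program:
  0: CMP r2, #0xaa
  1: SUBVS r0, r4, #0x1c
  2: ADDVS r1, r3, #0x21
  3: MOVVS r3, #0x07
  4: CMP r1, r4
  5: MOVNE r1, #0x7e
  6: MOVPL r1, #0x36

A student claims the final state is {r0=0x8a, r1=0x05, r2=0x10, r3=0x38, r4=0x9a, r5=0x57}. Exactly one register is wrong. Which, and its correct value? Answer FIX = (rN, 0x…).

[0] flags=0000 → (cmp)
[1] flags=0000 VS?F → skip
[2] flags=0000 VS?F → skip
[3] flags=0000 VS?F → skip
[4] flags=1000 → (cmp)
[5] flags=1000 NE?T → r1=0x7e
[6] flags=1000 PL?F → skip

FIX = (r1, 0x7e)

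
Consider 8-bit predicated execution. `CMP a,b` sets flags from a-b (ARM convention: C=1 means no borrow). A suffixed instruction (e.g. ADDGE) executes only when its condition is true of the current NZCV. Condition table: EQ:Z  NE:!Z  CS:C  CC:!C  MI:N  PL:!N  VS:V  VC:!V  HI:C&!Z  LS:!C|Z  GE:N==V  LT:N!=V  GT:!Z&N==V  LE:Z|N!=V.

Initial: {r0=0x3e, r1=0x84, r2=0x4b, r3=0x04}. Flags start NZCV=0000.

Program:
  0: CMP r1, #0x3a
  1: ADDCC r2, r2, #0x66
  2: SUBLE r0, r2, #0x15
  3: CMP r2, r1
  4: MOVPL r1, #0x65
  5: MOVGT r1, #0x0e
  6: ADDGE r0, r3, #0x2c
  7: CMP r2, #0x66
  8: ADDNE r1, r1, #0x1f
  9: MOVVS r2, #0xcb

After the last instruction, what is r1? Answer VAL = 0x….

VAL = 0x2d

[0] flags=0011 → (cmp)
[1] flags=0011 CC?F → skip
[2] flags=0011 LE?T → r0=0x36
[3] flags=1001 → (cmp)
[4] flags=1001 PL?F → skip
[5] flags=1001 GT?T → r1=0x0e
[6] flags=1001 GE?T → r0=0x30
[7] flags=1000 → (cmp)
[8] flags=1000 NE?T → r1=0x2d
[9] flags=1000 VS?F → skip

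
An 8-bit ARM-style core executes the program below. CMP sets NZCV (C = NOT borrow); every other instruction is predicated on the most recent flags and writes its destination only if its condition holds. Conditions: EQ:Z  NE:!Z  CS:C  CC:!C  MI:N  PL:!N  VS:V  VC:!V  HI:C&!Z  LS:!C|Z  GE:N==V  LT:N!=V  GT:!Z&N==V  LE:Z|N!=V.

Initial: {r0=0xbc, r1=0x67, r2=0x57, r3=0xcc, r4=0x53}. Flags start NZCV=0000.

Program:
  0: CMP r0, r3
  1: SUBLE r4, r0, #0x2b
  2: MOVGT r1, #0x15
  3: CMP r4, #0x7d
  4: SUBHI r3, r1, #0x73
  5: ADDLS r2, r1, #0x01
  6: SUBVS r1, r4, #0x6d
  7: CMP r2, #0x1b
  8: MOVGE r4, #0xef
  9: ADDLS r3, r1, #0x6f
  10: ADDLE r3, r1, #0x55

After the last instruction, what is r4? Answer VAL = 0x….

VAL = 0xef

0: ✓ CMP  NZCV=1000
1: ✓ SUBLE  r4←0x91
2: · MOVGT
3: ✓ CMP  NZCV=0011
4: ✓ SUBHI  r3←0xf4
5: · ADDLS
6: ✓ SUBVS  r1←0x24
7: ✓ CMP  NZCV=0010
8: ✓ MOVGE  r4←0xef
9: · ADDLS
10: · ADDLE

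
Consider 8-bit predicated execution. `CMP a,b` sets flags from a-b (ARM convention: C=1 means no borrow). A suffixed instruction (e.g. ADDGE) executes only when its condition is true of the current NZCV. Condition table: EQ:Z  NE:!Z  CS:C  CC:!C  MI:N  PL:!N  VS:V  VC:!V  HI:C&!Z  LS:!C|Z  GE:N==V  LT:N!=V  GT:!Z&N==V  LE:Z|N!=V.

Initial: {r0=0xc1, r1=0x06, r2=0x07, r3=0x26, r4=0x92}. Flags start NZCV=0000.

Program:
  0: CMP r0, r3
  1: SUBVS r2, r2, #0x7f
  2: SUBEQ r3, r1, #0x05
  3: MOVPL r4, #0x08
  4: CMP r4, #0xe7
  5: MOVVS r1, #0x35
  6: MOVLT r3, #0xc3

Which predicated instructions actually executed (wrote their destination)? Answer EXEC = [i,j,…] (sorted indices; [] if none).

EXEC = [6]

[0] flags=1010 → (cmp)
[1] flags=1010 VS?F → skip
[2] flags=1010 EQ?F → skip
[3] flags=1010 PL?F → skip
[4] flags=1000 → (cmp)
[5] flags=1000 VS?F → skip
[6] flags=1000 LT?T → r3=0xc3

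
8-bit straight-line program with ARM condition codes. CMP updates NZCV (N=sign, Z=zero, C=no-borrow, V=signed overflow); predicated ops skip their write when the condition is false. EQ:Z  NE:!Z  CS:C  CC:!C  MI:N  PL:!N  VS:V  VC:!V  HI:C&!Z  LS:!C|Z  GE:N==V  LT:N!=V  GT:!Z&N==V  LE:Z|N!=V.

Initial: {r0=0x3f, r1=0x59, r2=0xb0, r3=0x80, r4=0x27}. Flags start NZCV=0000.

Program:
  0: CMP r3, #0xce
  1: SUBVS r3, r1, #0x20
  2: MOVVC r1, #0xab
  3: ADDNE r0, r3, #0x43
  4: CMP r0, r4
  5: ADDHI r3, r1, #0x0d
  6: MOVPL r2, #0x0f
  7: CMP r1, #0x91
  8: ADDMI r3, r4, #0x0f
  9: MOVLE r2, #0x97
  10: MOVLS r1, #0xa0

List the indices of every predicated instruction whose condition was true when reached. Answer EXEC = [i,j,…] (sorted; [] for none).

EXEC = [2,3,5]

[0] flags=1000 → (cmp)
[1] flags=1000 VS?F → skip
[2] flags=1000 VC?T → r1=0xab
[3] flags=1000 NE?T → r0=0xc3
[4] flags=1010 → (cmp)
[5] flags=1010 HI?T → r3=0xb8
[6] flags=1010 PL?F → skip
[7] flags=0010 → (cmp)
[8] flags=0010 MI?F → skip
[9] flags=0010 LE?F → skip
[10] flags=0010 LS?F → skip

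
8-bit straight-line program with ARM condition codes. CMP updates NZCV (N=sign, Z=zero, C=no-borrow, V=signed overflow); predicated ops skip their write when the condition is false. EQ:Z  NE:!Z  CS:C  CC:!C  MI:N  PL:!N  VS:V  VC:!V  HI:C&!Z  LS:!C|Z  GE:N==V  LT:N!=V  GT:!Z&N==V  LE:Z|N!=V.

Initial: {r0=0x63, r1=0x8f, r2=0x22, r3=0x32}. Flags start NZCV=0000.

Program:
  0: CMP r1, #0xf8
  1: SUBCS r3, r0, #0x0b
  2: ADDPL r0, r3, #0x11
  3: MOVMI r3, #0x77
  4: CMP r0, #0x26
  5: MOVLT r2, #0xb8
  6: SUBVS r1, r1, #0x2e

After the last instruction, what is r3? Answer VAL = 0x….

VAL = 0x77

0: ✓ CMP  NZCV=1000
1: · SUBCS
2: · ADDPL
3: ✓ MOVMI  r3←0x77
4: ✓ CMP  NZCV=0010
5: · MOVLT
6: · SUBVS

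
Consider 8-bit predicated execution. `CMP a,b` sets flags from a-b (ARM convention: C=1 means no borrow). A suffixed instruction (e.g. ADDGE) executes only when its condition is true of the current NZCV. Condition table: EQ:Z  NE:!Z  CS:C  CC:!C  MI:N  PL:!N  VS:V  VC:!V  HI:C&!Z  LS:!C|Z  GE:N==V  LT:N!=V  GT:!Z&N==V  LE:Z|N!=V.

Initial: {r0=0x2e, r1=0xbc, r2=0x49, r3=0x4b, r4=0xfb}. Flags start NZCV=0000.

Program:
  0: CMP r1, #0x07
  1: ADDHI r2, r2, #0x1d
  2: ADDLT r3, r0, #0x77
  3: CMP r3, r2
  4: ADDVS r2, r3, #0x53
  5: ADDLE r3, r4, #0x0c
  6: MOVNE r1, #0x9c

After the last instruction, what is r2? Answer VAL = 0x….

[0] flags=1010 → (cmp)
[1] flags=1010 HI?T → r2=0x66
[2] flags=1010 LT?T → r3=0xa5
[3] flags=0011 → (cmp)
[4] flags=0011 VS?T → r2=0xf8
[5] flags=0011 LE?T → r3=0x07
[6] flags=0011 NE?T → r1=0x9c

VAL = 0xf8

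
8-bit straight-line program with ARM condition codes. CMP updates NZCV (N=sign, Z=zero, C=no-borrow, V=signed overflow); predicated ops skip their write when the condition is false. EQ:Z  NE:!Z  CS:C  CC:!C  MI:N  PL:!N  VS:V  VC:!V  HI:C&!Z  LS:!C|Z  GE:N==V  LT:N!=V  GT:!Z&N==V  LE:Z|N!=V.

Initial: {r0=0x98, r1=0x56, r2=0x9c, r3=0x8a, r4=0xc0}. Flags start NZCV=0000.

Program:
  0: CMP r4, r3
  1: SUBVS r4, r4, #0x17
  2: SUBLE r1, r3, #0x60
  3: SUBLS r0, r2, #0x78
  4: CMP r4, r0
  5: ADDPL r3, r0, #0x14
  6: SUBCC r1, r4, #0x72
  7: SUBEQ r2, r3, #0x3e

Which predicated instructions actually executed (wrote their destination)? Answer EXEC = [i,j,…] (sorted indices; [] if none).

0: ✓ CMP  NZCV=0010
1: · SUBVS
2: · SUBLE
3: · SUBLS
4: ✓ CMP  NZCV=0010
5: ✓ ADDPL  r3←0xac
6: · SUBCC
7: · SUBEQ

EXEC = [5]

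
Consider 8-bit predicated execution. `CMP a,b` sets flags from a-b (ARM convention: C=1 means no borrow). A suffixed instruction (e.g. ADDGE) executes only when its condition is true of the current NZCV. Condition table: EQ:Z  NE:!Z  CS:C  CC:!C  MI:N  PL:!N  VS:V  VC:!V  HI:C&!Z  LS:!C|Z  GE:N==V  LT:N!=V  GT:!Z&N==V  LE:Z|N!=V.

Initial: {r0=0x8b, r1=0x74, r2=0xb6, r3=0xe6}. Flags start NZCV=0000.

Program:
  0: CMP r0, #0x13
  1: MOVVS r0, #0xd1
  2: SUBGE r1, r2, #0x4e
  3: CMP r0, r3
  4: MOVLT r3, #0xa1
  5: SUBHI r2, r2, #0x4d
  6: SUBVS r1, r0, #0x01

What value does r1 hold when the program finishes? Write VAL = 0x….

VAL = 0x74

0: ✓ CMP  NZCV=0011
1: ✓ MOVVS  r0←0xd1
2: · SUBGE
3: ✓ CMP  NZCV=1000
4: ✓ MOVLT  r3←0xa1
5: · SUBHI
6: · SUBVS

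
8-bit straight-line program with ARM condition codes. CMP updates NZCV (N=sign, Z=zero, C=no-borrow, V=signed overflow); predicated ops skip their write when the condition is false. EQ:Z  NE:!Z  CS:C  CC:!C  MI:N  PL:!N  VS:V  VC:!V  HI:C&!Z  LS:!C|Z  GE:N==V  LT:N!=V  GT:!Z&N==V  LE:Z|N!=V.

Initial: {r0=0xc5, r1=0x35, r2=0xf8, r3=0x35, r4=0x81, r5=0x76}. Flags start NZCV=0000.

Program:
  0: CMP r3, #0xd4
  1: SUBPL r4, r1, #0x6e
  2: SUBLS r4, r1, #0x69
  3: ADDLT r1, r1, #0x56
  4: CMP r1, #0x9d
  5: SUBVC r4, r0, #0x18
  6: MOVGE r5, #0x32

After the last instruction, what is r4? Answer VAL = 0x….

VAL = 0xcc

0: ✓ CMP  NZCV=0000
1: ✓ SUBPL  r4←0xc7
2: ✓ SUBLS  r4←0xcc
3: · ADDLT
4: ✓ CMP  NZCV=1001
5: · SUBVC
6: ✓ MOVGE  r5←0x32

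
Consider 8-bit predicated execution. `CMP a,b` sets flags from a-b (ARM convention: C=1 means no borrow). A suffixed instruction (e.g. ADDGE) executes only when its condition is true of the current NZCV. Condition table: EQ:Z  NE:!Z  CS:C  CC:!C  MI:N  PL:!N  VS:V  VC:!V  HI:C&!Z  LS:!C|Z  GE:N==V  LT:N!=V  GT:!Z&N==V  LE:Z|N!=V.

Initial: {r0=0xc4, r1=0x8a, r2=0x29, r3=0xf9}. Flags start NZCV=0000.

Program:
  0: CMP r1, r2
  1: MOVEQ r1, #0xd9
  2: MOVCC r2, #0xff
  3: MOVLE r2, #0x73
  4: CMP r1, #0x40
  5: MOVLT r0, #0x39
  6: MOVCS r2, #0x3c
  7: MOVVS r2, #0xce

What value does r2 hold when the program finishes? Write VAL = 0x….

[0] flags=0011 → (cmp)
[1] flags=0011 EQ?F → skip
[2] flags=0011 CC?F → skip
[3] flags=0011 LE?T → r2=0x73
[4] flags=0011 → (cmp)
[5] flags=0011 LT?T → r0=0x39
[6] flags=0011 CS?T → r2=0x3c
[7] flags=0011 VS?T → r2=0xce

VAL = 0xce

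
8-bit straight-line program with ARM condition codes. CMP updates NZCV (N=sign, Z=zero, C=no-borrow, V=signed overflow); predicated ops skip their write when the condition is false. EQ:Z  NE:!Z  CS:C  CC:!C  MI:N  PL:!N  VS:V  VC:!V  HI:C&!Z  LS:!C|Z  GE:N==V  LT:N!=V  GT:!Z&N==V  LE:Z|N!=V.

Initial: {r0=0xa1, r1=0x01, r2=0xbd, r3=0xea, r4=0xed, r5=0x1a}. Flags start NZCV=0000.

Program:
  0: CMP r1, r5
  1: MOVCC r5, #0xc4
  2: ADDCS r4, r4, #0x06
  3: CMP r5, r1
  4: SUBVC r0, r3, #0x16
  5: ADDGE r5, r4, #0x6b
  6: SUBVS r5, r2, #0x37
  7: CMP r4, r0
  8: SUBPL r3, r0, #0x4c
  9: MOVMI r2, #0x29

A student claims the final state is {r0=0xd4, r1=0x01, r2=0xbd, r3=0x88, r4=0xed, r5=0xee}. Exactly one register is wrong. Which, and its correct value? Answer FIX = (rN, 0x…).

0: ✓ CMP  NZCV=1000
1: ✓ MOVCC  r5←0xc4
2: · ADDCS
3: ✓ CMP  NZCV=1010
4: ✓ SUBVC  r0←0xd4
5: · ADDGE
6: · SUBVS
7: ✓ CMP  NZCV=0010
8: ✓ SUBPL  r3←0x88
9: · MOVMI

FIX = (r5, 0xc4)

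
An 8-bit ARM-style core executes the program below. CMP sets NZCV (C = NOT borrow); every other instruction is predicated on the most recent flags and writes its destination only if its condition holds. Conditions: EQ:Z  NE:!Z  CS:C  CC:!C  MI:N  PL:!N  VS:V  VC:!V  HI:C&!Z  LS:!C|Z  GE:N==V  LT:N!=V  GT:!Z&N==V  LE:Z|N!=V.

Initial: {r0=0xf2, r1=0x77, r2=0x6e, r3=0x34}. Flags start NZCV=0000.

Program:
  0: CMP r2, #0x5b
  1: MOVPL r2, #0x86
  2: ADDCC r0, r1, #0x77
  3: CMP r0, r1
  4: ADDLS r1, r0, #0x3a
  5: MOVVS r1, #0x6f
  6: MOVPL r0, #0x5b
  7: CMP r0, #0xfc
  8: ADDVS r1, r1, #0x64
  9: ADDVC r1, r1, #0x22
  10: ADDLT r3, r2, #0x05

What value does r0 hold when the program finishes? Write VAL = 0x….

VAL = 0x5b

0: ✓ CMP  NZCV=0010
1: ✓ MOVPL  r2←0x86
2: · ADDCC
3: ✓ CMP  NZCV=0011
4: · ADDLS
5: ✓ MOVVS  r1←0x6f
6: ✓ MOVPL  r0←0x5b
7: ✓ CMP  NZCV=0000
8: · ADDVS
9: ✓ ADDVC  r1←0x91
10: · ADDLT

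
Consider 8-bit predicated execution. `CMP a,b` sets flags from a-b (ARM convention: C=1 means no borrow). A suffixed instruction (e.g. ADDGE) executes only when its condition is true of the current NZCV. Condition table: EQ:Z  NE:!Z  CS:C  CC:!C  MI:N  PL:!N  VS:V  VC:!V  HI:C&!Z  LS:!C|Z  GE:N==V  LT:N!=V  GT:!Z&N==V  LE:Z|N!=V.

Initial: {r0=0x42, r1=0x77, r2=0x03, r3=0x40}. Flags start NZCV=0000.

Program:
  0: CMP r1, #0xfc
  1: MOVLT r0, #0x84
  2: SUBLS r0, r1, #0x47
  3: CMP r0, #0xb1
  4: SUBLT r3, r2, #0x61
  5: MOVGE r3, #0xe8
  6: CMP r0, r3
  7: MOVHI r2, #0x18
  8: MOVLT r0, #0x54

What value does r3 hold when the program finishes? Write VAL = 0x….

[0] flags=0000 → (cmp)
[1] flags=0000 LT?F → skip
[2] flags=0000 LS?T → r0=0x30
[3] flags=0000 → (cmp)
[4] flags=0000 LT?F → skip
[5] flags=0000 GE?T → r3=0xe8
[6] flags=0000 → (cmp)
[7] flags=0000 HI?F → skip
[8] flags=0000 LT?F → skip

VAL = 0xe8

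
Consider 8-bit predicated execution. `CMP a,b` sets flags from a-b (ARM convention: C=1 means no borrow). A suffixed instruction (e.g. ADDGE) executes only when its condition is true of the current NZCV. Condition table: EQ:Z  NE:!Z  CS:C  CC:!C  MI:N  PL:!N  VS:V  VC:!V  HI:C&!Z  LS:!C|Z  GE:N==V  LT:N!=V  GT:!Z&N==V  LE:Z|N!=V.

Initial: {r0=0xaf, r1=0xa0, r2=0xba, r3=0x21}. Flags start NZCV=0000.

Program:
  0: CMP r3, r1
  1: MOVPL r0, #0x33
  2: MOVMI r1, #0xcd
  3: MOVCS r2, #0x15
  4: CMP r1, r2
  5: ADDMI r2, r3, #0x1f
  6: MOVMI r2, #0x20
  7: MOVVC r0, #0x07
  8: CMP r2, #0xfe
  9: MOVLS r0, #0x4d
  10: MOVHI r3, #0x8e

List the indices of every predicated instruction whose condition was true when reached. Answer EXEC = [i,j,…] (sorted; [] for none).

[0] flags=1001 → (cmp)
[1] flags=1001 PL?F → skip
[2] flags=1001 MI?T → r1=0xcd
[3] flags=1001 CS?F → skip
[4] flags=0010 → (cmp)
[5] flags=0010 MI?F → skip
[6] flags=0010 MI?F → skip
[7] flags=0010 VC?T → r0=0x07
[8] flags=1000 → (cmp)
[9] flags=1000 LS?T → r0=0x4d
[10] flags=1000 HI?F → skip

EXEC = [2,7,9]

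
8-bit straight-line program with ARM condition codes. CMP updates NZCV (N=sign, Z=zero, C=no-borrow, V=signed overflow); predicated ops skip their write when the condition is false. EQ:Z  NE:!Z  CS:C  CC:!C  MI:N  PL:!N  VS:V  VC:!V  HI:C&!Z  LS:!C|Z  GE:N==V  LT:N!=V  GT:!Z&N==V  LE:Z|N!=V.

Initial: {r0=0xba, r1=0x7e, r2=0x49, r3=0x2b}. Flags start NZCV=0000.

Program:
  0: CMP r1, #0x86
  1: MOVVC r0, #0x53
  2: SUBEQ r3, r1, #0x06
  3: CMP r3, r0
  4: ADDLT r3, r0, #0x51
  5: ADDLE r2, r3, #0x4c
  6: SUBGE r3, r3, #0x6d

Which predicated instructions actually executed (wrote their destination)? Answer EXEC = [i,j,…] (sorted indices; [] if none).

0: ✓ CMP  NZCV=1001
1: · MOVVC
2: · SUBEQ
3: ✓ CMP  NZCV=0000
4: · ADDLT
5: · ADDLE
6: ✓ SUBGE  r3←0xbe

EXEC = [6]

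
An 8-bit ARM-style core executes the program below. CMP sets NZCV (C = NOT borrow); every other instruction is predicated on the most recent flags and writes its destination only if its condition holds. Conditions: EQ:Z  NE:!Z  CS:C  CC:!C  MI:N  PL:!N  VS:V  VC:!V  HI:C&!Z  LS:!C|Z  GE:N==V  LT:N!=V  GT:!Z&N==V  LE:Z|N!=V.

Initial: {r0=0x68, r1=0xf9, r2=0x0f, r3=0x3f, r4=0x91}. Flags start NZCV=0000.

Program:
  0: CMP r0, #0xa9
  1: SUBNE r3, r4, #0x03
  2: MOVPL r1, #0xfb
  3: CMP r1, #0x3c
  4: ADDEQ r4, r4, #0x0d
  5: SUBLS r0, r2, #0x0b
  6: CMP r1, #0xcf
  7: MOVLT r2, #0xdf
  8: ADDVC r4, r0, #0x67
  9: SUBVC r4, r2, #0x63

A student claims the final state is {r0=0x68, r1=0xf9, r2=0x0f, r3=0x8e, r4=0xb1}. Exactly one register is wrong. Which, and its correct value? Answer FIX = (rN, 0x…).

FIX = (r4, 0xac)

0: ✓ CMP  NZCV=1001
1: ✓ SUBNE  r3←0x8e
2: · MOVPL
3: ✓ CMP  NZCV=1010
4: · ADDEQ
5: · SUBLS
6: ✓ CMP  NZCV=0010
7: · MOVLT
8: ✓ ADDVC  r4←0xcf
9: ✓ SUBVC  r4←0xac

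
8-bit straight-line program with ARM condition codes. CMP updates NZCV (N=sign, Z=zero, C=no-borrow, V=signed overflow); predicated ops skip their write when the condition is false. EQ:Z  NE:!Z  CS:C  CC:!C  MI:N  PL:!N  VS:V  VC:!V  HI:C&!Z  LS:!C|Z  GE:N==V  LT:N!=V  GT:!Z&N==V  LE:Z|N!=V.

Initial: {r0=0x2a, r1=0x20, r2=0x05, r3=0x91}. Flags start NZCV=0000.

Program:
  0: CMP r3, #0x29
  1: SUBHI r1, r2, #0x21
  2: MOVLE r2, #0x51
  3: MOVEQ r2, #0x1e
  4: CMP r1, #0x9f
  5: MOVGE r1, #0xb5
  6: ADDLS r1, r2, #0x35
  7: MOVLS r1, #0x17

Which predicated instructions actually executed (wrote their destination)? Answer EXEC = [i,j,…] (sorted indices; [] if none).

EXEC = [1,2,5]

[0] flags=0011 → (cmp)
[1] flags=0011 HI?T → r1=0xe4
[2] flags=0011 LE?T → r2=0x51
[3] flags=0011 EQ?F → skip
[4] flags=0010 → (cmp)
[5] flags=0010 GE?T → r1=0xb5
[6] flags=0010 LS?F → skip
[7] flags=0010 LS?F → skip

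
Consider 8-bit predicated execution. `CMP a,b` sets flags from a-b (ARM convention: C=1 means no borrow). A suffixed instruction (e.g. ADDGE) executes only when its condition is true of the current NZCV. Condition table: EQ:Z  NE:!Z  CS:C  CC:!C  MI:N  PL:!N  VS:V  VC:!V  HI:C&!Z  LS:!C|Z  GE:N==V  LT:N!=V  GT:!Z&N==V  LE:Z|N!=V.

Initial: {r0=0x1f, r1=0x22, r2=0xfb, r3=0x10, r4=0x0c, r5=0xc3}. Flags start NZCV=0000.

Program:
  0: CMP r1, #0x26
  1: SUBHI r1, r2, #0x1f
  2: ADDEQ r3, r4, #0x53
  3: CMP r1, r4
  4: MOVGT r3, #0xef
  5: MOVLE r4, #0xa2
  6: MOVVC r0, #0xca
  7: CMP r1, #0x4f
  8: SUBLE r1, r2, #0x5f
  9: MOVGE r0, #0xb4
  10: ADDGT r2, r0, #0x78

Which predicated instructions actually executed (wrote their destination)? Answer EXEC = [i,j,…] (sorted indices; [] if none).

EXEC = [4,6,8]

[0] flags=1000 → (cmp)
[1] flags=1000 HI?F → skip
[2] flags=1000 EQ?F → skip
[3] flags=0010 → (cmp)
[4] flags=0010 GT?T → r3=0xef
[5] flags=0010 LE?F → skip
[6] flags=0010 VC?T → r0=0xca
[7] flags=1000 → (cmp)
[8] flags=1000 LE?T → r1=0x9c
[9] flags=1000 GE?F → skip
[10] flags=1000 GT?F → skip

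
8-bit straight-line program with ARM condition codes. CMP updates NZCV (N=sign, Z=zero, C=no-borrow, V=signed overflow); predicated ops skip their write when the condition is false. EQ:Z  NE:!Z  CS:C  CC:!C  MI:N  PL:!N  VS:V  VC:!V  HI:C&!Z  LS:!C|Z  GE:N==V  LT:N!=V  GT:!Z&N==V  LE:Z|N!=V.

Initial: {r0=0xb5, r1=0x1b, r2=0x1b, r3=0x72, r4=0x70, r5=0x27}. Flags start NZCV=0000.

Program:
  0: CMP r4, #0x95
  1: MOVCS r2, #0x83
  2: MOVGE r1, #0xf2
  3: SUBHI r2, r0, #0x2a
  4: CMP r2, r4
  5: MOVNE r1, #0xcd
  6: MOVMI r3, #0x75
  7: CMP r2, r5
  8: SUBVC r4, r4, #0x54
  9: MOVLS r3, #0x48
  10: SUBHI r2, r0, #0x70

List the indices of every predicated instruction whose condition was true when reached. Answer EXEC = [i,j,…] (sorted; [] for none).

EXEC = [2,5,6,8,9]

[0] flags=1001 → (cmp)
[1] flags=1001 CS?F → skip
[2] flags=1001 GE?T → r1=0xf2
[3] flags=1001 HI?F → skip
[4] flags=1000 → (cmp)
[5] flags=1000 NE?T → r1=0xcd
[6] flags=1000 MI?T → r3=0x75
[7] flags=1000 → (cmp)
[8] flags=1000 VC?T → r4=0x1c
[9] flags=1000 LS?T → r3=0x48
[10] flags=1000 HI?F → skip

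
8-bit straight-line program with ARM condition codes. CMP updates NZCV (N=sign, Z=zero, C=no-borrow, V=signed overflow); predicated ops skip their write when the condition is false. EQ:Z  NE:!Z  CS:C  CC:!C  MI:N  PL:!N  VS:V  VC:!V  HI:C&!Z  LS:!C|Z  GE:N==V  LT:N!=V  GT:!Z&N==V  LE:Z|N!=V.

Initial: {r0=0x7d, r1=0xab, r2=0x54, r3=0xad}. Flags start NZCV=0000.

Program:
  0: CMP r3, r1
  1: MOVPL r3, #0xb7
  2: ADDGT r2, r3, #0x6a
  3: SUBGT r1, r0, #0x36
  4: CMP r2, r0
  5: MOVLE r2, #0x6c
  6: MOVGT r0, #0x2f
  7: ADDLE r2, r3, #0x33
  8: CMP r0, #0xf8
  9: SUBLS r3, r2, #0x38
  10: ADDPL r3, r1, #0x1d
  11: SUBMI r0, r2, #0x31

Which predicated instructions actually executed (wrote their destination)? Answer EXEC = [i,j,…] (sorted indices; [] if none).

0: ✓ CMP  NZCV=0010
1: ✓ MOVPL  r3←0xb7
2: ✓ ADDGT  r2←0x21
3: ✓ SUBGT  r1←0x47
4: ✓ CMP  NZCV=1000
5: ✓ MOVLE  r2←0x6c
6: · MOVGT
7: ✓ ADDLE  r2←0xea
8: ✓ CMP  NZCV=1001
9: ✓ SUBLS  r3←0xb2
10: · ADDPL
11: ✓ SUBMI  r0←0xb9

EXEC = [1,2,3,5,7,9,11]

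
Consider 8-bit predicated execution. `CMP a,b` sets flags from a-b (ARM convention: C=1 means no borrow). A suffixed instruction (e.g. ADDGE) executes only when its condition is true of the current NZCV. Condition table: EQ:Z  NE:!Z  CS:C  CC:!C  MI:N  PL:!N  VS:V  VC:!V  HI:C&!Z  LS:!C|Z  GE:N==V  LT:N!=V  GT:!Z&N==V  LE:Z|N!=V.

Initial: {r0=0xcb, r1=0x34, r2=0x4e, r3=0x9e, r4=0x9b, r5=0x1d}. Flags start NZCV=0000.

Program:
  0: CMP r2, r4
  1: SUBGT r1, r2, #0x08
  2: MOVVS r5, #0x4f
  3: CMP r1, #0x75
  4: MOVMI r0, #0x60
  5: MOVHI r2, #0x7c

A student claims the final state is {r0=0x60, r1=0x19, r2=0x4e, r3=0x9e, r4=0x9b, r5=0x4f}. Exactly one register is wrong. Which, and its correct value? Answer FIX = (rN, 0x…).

[0] flags=1001 → (cmp)
[1] flags=1001 GT?T → r1=0x46
[2] flags=1001 VS?T → r5=0x4f
[3] flags=1000 → (cmp)
[4] flags=1000 MI?T → r0=0x60
[5] flags=1000 HI?F → skip

FIX = (r1, 0x46)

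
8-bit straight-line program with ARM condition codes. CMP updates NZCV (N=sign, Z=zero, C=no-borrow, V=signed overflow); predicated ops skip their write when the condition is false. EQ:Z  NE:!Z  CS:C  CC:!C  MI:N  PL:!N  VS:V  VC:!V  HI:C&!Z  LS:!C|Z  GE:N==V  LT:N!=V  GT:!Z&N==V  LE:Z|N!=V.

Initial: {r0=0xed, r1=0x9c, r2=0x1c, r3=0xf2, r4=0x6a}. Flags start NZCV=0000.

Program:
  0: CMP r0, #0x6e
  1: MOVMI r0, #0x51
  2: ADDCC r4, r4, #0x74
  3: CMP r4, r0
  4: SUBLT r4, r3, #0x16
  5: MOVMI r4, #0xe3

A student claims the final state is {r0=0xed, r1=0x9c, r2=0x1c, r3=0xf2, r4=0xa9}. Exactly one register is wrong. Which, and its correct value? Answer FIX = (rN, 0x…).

FIX = (r4, 0x6a)

[0] flags=0011 → (cmp)
[1] flags=0011 MI?F → skip
[2] flags=0011 CC?F → skip
[3] flags=0000 → (cmp)
[4] flags=0000 LT?F → skip
[5] flags=0000 MI?F → skip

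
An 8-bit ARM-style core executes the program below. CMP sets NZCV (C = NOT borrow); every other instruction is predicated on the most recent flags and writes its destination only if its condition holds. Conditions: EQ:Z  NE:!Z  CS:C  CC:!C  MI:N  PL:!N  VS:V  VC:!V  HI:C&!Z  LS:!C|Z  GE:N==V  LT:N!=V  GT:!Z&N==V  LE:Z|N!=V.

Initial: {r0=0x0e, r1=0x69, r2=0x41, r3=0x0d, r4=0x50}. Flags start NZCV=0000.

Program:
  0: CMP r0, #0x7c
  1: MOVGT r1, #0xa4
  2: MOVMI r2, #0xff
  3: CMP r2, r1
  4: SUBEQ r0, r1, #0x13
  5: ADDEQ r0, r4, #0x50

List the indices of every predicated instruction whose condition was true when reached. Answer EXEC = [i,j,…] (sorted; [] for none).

0: ✓ CMP  NZCV=1000
1: · MOVGT
2: ✓ MOVMI  r2←0xff
3: ✓ CMP  NZCV=1010
4: · SUBEQ
5: · ADDEQ

EXEC = [2]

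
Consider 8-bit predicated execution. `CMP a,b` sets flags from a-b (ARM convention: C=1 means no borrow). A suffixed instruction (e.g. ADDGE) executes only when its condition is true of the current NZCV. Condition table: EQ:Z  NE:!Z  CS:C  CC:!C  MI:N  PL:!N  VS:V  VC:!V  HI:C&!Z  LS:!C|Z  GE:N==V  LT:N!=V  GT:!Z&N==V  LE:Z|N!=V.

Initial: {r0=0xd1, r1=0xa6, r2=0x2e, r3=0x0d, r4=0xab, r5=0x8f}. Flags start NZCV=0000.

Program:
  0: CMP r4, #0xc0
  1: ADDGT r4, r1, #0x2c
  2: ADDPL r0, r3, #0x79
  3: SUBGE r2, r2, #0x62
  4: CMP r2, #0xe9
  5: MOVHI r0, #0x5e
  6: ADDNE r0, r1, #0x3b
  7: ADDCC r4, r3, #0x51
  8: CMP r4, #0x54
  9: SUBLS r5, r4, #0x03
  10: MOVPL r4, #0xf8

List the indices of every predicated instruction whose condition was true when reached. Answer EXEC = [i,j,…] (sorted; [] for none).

EXEC = [6,7,10]

0: ✓ CMP  NZCV=1000
1: · ADDGT
2: · ADDPL
3: · SUBGE
4: ✓ CMP  NZCV=0000
5: · MOVHI
6: ✓ ADDNE  r0←0xe1
7: ✓ ADDCC  r4←0x5e
8: ✓ CMP  NZCV=0010
9: · SUBLS
10: ✓ MOVPL  r4←0xf8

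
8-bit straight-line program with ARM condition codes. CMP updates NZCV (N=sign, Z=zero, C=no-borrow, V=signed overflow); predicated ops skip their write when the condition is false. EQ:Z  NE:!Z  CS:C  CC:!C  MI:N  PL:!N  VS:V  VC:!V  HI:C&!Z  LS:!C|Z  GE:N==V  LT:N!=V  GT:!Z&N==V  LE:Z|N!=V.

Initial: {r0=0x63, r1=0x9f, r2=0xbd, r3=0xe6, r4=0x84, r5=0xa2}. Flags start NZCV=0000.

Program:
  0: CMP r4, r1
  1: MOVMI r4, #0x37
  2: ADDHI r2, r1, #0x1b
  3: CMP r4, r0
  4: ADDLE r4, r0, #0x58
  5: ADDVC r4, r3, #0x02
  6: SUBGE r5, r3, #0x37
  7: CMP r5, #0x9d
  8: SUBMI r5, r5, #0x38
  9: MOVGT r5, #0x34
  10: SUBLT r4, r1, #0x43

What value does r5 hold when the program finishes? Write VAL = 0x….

0: ✓ CMP  NZCV=1000
1: ✓ MOVMI  r4←0x37
2: · ADDHI
3: ✓ CMP  NZCV=1000
4: ✓ ADDLE  r4←0xbb
5: ✓ ADDVC  r4←0xe8
6: · SUBGE
7: ✓ CMP  NZCV=0010
8: · SUBMI
9: ✓ MOVGT  r5←0x34
10: · SUBLT

VAL = 0x34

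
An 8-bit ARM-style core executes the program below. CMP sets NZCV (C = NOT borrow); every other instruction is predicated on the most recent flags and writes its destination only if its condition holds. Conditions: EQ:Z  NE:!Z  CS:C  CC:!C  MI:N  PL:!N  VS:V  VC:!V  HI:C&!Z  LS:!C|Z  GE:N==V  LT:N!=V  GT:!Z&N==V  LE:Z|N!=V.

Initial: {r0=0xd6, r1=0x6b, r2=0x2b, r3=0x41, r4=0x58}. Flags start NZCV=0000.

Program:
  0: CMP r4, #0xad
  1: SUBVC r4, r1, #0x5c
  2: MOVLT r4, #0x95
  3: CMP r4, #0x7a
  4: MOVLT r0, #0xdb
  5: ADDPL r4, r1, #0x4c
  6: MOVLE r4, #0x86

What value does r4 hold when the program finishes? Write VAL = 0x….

[0] flags=1001 → (cmp)
[1] flags=1001 VC?F → skip
[2] flags=1001 LT?F → skip
[3] flags=1000 → (cmp)
[4] flags=1000 LT?T → r0=0xdb
[5] flags=1000 PL?F → skip
[6] flags=1000 LE?T → r4=0x86

VAL = 0x86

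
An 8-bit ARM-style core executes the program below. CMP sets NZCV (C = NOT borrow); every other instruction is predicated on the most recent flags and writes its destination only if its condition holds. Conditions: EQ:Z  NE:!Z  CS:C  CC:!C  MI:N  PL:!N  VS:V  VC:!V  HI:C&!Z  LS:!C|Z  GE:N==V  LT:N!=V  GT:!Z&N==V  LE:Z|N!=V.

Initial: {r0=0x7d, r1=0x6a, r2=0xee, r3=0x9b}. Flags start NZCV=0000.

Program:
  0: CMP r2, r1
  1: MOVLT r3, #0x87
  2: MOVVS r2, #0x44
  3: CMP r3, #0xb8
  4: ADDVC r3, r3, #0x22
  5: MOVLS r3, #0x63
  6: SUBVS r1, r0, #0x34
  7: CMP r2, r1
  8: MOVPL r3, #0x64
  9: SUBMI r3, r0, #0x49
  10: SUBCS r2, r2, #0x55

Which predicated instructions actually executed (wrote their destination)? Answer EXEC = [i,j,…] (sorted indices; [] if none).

[0] flags=1010 → (cmp)
[1] flags=1010 LT?T → r3=0x87
[2] flags=1010 VS?F → skip
[3] flags=1000 → (cmp)
[4] flags=1000 VC?T → r3=0xa9
[5] flags=1000 LS?T → r3=0x63
[6] flags=1000 VS?F → skip
[7] flags=1010 → (cmp)
[8] flags=1010 PL?F → skip
[9] flags=1010 MI?T → r3=0x34
[10] flags=1010 CS?T → r2=0x99

EXEC = [1,4,5,9,10]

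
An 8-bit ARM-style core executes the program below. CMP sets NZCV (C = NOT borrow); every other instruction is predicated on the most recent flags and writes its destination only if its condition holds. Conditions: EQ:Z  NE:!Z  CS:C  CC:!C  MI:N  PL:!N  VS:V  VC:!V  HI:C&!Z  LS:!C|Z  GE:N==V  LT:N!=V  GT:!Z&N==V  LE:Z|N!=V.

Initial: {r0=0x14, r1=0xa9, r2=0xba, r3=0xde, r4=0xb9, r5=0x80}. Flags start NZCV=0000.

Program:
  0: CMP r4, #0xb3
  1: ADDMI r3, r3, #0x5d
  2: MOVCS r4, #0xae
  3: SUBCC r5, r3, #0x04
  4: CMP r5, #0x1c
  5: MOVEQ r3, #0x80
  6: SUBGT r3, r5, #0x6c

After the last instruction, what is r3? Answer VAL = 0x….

[0] flags=0010 → (cmp)
[1] flags=0010 MI?F → skip
[2] flags=0010 CS?T → r4=0xae
[3] flags=0010 CC?F → skip
[4] flags=0011 → (cmp)
[5] flags=0011 EQ?F → skip
[6] flags=0011 GT?F → skip

VAL = 0xde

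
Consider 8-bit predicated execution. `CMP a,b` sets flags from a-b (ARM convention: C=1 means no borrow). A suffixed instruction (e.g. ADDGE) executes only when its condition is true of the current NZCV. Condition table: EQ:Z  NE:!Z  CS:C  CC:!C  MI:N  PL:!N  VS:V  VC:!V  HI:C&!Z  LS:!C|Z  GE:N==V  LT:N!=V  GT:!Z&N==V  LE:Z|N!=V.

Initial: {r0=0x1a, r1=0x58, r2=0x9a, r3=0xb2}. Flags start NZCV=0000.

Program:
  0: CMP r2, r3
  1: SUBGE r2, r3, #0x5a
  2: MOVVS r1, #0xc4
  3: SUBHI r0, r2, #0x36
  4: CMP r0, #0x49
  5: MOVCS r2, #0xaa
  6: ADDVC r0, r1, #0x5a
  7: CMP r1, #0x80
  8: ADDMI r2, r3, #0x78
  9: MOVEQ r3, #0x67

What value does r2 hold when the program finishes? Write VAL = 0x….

VAL = 0x2a

[0] flags=1000 → (cmp)
[1] flags=1000 GE?F → skip
[2] flags=1000 VS?F → skip
[3] flags=1000 HI?F → skip
[4] flags=1000 → (cmp)
[5] flags=1000 CS?F → skip
[6] flags=1000 VC?T → r0=0xb2
[7] flags=1001 → (cmp)
[8] flags=1001 MI?T → r2=0x2a
[9] flags=1001 EQ?F → skip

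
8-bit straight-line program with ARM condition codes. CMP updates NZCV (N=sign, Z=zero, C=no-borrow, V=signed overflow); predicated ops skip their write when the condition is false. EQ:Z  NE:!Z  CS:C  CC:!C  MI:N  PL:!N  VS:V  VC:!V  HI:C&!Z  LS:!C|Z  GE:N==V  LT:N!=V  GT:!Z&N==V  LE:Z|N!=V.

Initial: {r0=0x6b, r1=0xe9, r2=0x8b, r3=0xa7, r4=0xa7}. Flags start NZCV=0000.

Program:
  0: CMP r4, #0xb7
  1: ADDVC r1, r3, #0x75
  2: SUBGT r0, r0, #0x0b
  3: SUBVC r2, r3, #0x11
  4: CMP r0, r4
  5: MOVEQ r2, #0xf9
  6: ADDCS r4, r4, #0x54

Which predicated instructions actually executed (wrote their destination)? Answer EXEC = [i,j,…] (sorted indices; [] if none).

EXEC = [1,3]

0: ✓ CMP  NZCV=1000
1: ✓ ADDVC  r1←0x1c
2: · SUBGT
3: ✓ SUBVC  r2←0x96
4: ✓ CMP  NZCV=1001
5: · MOVEQ
6: · ADDCS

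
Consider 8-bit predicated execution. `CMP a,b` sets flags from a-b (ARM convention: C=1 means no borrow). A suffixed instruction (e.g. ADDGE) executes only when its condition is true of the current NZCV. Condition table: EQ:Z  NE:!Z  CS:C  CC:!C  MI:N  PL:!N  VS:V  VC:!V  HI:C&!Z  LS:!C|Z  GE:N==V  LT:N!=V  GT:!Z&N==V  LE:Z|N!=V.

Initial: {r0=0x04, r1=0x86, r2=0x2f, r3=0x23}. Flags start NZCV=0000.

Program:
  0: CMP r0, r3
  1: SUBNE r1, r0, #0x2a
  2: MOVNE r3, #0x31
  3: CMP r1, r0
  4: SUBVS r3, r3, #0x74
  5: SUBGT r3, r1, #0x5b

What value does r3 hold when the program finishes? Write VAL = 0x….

0: ✓ CMP  NZCV=1000
1: ✓ SUBNE  r1←0xda
2: ✓ MOVNE  r3←0x31
3: ✓ CMP  NZCV=1010
4: · SUBVS
5: · SUBGT

VAL = 0x31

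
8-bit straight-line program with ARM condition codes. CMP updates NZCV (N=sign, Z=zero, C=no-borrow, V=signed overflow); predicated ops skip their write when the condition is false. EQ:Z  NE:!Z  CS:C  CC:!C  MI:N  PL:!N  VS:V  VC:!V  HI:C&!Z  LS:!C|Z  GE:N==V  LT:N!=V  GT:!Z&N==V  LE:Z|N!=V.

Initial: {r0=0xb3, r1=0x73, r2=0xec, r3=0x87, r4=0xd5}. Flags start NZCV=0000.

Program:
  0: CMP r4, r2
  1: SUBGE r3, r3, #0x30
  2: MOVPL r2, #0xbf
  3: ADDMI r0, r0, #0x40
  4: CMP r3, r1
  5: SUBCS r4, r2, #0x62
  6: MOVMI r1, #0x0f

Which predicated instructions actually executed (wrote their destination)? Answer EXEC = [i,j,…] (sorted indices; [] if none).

EXEC = [3,5]

0: ✓ CMP  NZCV=1000
1: · SUBGE
2: · MOVPL
3: ✓ ADDMI  r0←0xf3
4: ✓ CMP  NZCV=0011
5: ✓ SUBCS  r4←0x8a
6: · MOVMI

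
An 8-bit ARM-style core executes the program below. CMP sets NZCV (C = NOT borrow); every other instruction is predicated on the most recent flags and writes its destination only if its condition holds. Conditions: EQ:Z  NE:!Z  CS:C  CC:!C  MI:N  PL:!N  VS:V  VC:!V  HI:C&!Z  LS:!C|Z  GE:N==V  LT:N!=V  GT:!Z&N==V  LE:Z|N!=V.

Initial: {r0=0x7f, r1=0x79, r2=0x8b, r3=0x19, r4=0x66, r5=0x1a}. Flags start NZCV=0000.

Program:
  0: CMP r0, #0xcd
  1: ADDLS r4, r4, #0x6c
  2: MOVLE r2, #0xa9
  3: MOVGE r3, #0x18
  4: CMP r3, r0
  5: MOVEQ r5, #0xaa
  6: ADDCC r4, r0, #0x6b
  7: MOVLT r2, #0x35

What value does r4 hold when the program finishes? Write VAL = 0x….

[0] flags=1001 → (cmp)
[1] flags=1001 LS?T → r4=0xd2
[2] flags=1001 LE?F → skip
[3] flags=1001 GE?T → r3=0x18
[4] flags=1000 → (cmp)
[5] flags=1000 EQ?F → skip
[6] flags=1000 CC?T → r4=0xea
[7] flags=1000 LT?T → r2=0x35

VAL = 0xea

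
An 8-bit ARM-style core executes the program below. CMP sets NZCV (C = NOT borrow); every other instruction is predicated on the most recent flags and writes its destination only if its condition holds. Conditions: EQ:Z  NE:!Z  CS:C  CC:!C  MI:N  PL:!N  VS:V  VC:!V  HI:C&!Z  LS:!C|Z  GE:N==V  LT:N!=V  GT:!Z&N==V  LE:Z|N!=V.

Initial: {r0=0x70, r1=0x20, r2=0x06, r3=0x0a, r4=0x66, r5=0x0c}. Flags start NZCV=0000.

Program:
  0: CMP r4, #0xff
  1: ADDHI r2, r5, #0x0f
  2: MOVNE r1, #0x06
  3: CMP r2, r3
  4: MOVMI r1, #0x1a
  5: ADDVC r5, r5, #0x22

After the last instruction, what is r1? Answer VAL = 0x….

VAL = 0x1a

0: ✓ CMP  NZCV=0000
1: · ADDHI
2: ✓ MOVNE  r1←0x06
3: ✓ CMP  NZCV=1000
4: ✓ MOVMI  r1←0x1a
5: ✓ ADDVC  r5←0x2e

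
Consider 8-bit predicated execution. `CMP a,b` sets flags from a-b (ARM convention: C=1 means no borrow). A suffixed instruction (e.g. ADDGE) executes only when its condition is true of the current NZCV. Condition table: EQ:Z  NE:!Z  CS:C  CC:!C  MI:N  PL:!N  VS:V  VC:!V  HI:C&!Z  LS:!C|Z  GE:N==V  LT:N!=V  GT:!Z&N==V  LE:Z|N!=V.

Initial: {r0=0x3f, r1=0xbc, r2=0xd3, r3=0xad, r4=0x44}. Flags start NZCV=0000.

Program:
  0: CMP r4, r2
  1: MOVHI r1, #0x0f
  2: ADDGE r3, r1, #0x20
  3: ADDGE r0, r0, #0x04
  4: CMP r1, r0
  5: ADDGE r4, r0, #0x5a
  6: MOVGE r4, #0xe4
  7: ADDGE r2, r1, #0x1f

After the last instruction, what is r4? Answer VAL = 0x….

VAL = 0x44

[0] flags=0000 → (cmp)
[1] flags=0000 HI?F → skip
[2] flags=0000 GE?T → r3=0xdc
[3] flags=0000 GE?T → r0=0x43
[4] flags=0011 → (cmp)
[5] flags=0011 GE?F → skip
[6] flags=0011 GE?F → skip
[7] flags=0011 GE?F → skip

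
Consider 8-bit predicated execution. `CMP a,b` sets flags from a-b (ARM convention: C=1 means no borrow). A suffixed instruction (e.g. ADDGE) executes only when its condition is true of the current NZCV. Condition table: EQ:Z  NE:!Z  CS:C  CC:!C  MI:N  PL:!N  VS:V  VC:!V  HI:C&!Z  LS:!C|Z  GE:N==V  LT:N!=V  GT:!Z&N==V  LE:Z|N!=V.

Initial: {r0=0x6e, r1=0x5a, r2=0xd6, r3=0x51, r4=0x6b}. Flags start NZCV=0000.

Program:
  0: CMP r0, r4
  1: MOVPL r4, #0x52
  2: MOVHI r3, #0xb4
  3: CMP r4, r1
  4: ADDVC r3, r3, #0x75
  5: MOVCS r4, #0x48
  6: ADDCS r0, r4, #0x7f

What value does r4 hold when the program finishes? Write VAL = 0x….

0: ✓ CMP  NZCV=0010
1: ✓ MOVPL  r4←0x52
2: ✓ MOVHI  r3←0xb4
3: ✓ CMP  NZCV=1000
4: ✓ ADDVC  r3←0x29
5: · MOVCS
6: · ADDCS

VAL = 0x52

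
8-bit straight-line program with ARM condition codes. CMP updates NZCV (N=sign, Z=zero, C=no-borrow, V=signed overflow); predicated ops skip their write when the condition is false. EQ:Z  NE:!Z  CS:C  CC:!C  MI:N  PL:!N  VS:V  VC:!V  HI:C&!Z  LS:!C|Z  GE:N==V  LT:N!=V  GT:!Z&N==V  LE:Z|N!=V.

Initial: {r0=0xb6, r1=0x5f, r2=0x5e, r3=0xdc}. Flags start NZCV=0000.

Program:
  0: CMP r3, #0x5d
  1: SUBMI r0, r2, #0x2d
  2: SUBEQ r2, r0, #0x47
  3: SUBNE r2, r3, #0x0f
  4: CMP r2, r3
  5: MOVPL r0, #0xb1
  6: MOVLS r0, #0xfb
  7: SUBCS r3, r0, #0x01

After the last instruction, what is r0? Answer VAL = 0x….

VAL = 0xfb

0: ✓ CMP  NZCV=0011
1: · SUBMI
2: · SUBEQ
3: ✓ SUBNE  r2←0xcd
4: ✓ CMP  NZCV=1000
5: · MOVPL
6: ✓ MOVLS  r0←0xfb
7: · SUBCS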